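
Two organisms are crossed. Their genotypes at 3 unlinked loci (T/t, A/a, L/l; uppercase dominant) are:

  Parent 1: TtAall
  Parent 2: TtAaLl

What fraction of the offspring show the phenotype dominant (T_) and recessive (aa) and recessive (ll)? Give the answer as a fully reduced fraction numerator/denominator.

TtAall gametes: TAl×2, Tal×2, tAl×2, tal×2
TtAaLl gametes: TAL×1, TAl×1, TaL×1, Tal×1, tAL×1, tAl×1, taL×1, tal×1
TtAall×TtAaLl grid (8·8=64): TTAALl=2 TTAAll=2 TTAaLl=4 TTAall=4 TTaaLl=2 TTaall=2 TtAALl=4 TtAAll=4 TtAaLl=8 TtAall=8 TtaaLl=4 Ttaall=4 ttAALl=2 ttAAll=2 ttAaLl=4 ttAall=4 ttaaLl=2 ttaall=2
T_ aa ll hits 6/64; gcd=2; 6÷2/64÷2 = 3/32

P(T_ aa ll) = 3/32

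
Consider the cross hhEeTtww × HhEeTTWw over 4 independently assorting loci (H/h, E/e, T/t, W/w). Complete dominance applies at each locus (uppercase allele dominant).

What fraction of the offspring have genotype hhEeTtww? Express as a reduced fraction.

P(hhEeTtww) = 1/16

hhEeTtww gametes: hETw×4, hEtw×4, heTw×4, hetw×4
HhEeTTWw gametes: HETW×2, HETw×2, HeTW×2, HeTw×2, hETW×2, hETw×2, heTW×2, heTw×2
hhEeTtww×HhEeTTWw grid (16·16=256): HhEETTWw=8 HhEETTww=8 HhEETtWw=8 HhEETtww=8 HhEeTTWw=16 HhEeTTww=16 HhEeTtWw=16 HhEeTtww=16 HheeTTWw=8 HheeTTww=8 HheeTtWw=8 HheeTtww=8 hhEETTWw=8 hhEETTww=8 hhEETtWw=8 hhEETtww=8 hhEeTTWw=16 hhEeTTww=16 hhEeTtWw=16 hhEeTtww=16 hheeTTWw=8 hheeTTww=8 hheeTtWw=8 hheeTtww=8
hhEeTtww hits 16/256; gcd=16; 16÷16/256÷16 = 1/16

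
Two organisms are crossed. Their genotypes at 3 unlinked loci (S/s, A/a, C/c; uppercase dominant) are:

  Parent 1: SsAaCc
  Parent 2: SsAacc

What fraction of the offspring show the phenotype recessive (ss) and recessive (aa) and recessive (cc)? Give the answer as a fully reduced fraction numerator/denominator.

P(ss aa cc) = 1/32

SsAaCc gametes: SAC×1, SAc×1, SaC×1, Sac×1, sAC×1, sAc×1, saC×1, sac×1
SsAacc gametes: SAc×2, Sac×2, sAc×2, sac×2
SsAaCc×SsAacc grid (8·8=64): SSAACc=2 SSAAcc=2 SSAaCc=4 SSAacc=4 SSaaCc=2 SSaacc=2 SsAACc=4 SsAAcc=4 SsAaCc=8 SsAacc=8 SsaaCc=4 Ssaacc=4 ssAACc=2 ssAAcc=2 ssAaCc=4 ssAacc=4 ssaaCc=2 ssaacc=2
ss aa cc hits 2/64; gcd=2; 2÷2/64÷2 = 1/32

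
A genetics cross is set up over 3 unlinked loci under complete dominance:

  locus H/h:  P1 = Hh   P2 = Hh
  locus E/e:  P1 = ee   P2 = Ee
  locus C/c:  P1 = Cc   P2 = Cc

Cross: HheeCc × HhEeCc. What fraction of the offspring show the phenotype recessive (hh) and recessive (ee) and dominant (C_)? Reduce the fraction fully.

HheeCc gametes: HeC×2, Hec×2, heC×2, hec×2
HhEeCc gametes: HEC×1, HEc×1, HeC×1, Hec×1, hEC×1, hEc×1, heC×1, hec×1
HheeCc×HhEeCc grid (8·8=64): HHEeCC=2 HHEeCc=4 HHEecc=2 HHeeCC=2 HHeeCc=4 HHeecc=2 HhEeCC=4 HhEeCc=8 HhEecc=4 HheeCC=4 HheeCc=8 Hheecc=4 hhEeCC=2 hhEeCc=4 hhEecc=2 hheeCC=2 hheeCc=4 hheecc=2
hh ee C_ hits 6/64; gcd=2; 6÷2/64÷2 = 3/32

P(hh ee C_) = 3/32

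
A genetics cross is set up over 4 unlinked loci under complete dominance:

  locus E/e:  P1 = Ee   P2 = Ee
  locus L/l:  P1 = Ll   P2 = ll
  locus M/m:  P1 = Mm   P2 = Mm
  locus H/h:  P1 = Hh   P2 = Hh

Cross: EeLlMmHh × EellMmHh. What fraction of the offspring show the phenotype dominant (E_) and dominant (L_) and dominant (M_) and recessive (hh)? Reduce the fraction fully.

P(E_ L_ M_ hh) = 9/128

EeLlMmHh gametes: ELMH×1, ELMh×1, ELmH×1, ELmh×1, ElMH×1, ElMh×1, ElmH×1, Elmh×1, eLMH×1, eLMh×1, eLmH×1, eLmh×1, elMH×1, elMh×1, elmH×1, elmh×1
EellMmHh gametes: ElMH×2, ElMh×2, ElmH×2, Elmh×2, elMH×2, elMh×2, elmH×2, elmh×2
EeLlMmHh×EellMmHh grid (16·16=256): EELlMMHH=2 EELlMMHh=4 EELlMMhh=2 EELlMmHH=4 EELlMmHh=8 EELlMmhh=4 EELlmmHH=2 EELlmmHh=4 EELlmmhh=2 EEllMMHH=2 EEllMMHh=4 EEllMMhh=2 EEllMmHH=4 EEllMmHh=8 EEllMmhh=4 EEllmmHH=2 EEllmmHh=4 EEllmmhh=2 EeLlMMHH=4 EeLlMMHh=8 EeLlMMhh=4 EeLlMmHH=8 EeLlMmHh=16 EeLlMmhh=8 EeLlmmHH=4 EeLlmmHh=8 EeLlmmhh=4 EellMMHH=4 EellMMHh=8 EellMMhh=4 EellMmHH=8 EellMmHh=16 EellMmhh=8 EellmmHH=4 EellmmHh=8 Eellmmhh=4 eeLlMMHH=2 eeLlMMHh=4 eeLlMMhh=2 eeLlMmHH=4 eeLlMmHh=8 eeLlMmhh=4 eeLlmmHH=2 eeLlmmHh=4 eeLlmmhh=2 eellMMHH=2 eellMMHh=4 eellMMhh=2 eellMmHH=4 eellMmHh=8 eellMmhh=4 eellmmHH=2 eellmmHh=4 eellmmhh=2
E_ L_ M_ hh hits 18/256; gcd=2; 18÷2/256÷2 = 9/128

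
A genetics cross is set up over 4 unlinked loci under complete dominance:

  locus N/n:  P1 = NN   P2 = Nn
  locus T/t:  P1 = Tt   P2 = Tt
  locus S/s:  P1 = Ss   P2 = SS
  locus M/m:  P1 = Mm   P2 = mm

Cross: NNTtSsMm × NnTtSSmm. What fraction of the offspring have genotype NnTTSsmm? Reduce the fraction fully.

NNTtSsMm gametes: NTSM×2, NTSm×2, NTsM×2, NTsm×2, NtSM×2, NtSm×2, NtsM×2, Ntsm×2
NnTtSSmm gametes: NTSm×4, NtSm×4, nTSm×4, ntSm×4
NNTtSsMm×NnTtSSmm grid (16·16=256): NNTTSSMm=8 NNTTSSmm=8 NNTTSsMm=8 NNTTSsmm=8 NNTtSSMm=16 NNTtSSmm=16 NNTtSsMm=16 NNTtSsmm=16 NNttSSMm=8 NNttSSmm=8 NNttSsMm=8 NNttSsmm=8 NnTTSSMm=8 NnTTSSmm=8 NnTTSsMm=8 NnTTSsmm=8 NnTtSSMm=16 NnTtSSmm=16 NnTtSsMm=16 NnTtSsmm=16 NnttSSMm=8 NnttSSmm=8 NnttSsMm=8 NnttSsmm=8
NnTTSsmm hits 8/256; gcd=8; 8÷8/256÷8 = 1/32

P(NnTTSsmm) = 1/32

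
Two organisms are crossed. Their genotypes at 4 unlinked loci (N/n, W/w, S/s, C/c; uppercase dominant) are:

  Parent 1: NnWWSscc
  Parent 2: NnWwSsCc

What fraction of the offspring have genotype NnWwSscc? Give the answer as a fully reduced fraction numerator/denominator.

P(NnWwSscc) = 1/16

NnWWSscc gametes: NWSc×4, NWsc×4, nWSc×4, nWsc×4
NnWwSsCc gametes: NWSC×1, NWSc×1, NWsC×1, NWsc×1, NwSC×1, NwSc×1, NwsC×1, Nwsc×1, nWSC×1, nWSc×1, nWsC×1, nWsc×1, nwSC×1, nwSc×1, nwsC×1, nwsc×1
NnWWSscc×NnWwSsCc grid (16·16=256): NNWWSSCc=4 NNWWSScc=4 NNWWSsCc=8 NNWWSscc=8 NNWWssCc=4 NNWWsscc=4 NNWwSSCc=4 NNWwSScc=4 NNWwSsCc=8 NNWwSscc=8 NNWwssCc=4 NNWwsscc=4 NnWWSSCc=8 NnWWSScc=8 NnWWSsCc=16 NnWWSscc=16 NnWWssCc=8 NnWWsscc=8 NnWwSSCc=8 NnWwSScc=8 NnWwSsCc=16 NnWwSscc=16 NnWwssCc=8 NnWwsscc=8 nnWWSSCc=4 nnWWSScc=4 nnWWSsCc=8 nnWWSscc=8 nnWWssCc=4 nnWWsscc=4 nnWwSSCc=4 nnWwSScc=4 nnWwSsCc=8 nnWwSscc=8 nnWwssCc=4 nnWwsscc=4
NnWwSscc hits 16/256; gcd=16; 16÷16/256÷16 = 1/16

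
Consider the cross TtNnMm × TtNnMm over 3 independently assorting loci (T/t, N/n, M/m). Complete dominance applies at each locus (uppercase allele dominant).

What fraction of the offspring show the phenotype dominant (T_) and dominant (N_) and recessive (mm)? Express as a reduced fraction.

TtNnMm gametes: TNM×1, TNm×1, TnM×1, Tnm×1, tNM×1, tNm×1, tnM×1, tnm×1
TtNnMm gametes: TNM×1, TNm×1, TnM×1, Tnm×1, tNM×1, tNm×1, tnM×1, tnm×1
TtNnMm×TtNnMm grid (8·8=64): TTNNMM=1 TTNNMm=2 TTNNmm=1 TTNnMM=2 TTNnMm=4 TTNnmm=2 TTnnMM=1 TTnnMm=2 TTnnmm=1 TtNNMM=2 TtNNMm=4 TtNNmm=2 TtNnMM=4 TtNnMm=8 TtNnmm=4 TtnnMM=2 TtnnMm=4 Ttnnmm=2 ttNNMM=1 ttNNMm=2 ttNNmm=1 ttNnMM=2 ttNnMm=4 ttNnmm=2 ttnnMM=1 ttnnMm=2 ttnnmm=1
T_ N_ mm hits 9/64; gcd=1; 9÷1/64÷1 = 9/64

P(T_ N_ mm) = 9/64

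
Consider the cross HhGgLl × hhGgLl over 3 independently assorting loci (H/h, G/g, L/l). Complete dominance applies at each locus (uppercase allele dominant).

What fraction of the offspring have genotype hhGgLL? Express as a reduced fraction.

P(hhGgLL) = 1/16

HhGgLl gametes: HGL×1, HGl×1, HgL×1, Hgl×1, hGL×1, hGl×1, hgL×1, hgl×1
hhGgLl gametes: hGL×2, hGl×2, hgL×2, hgl×2
HhGgLl×hhGgLl grid (8·8=64): HhGGLL=2 HhGGLl=4 HhGGll=2 HhGgLL=4 HhGgLl=8 HhGgll=4 HhggLL=2 HhggLl=4 Hhggll=2 hhGGLL=2 hhGGLl=4 hhGGll=2 hhGgLL=4 hhGgLl=8 hhGgll=4 hhggLL=2 hhggLl=4 hhggll=2
hhGgLL hits 4/64; gcd=4; 4÷4/64÷4 = 1/16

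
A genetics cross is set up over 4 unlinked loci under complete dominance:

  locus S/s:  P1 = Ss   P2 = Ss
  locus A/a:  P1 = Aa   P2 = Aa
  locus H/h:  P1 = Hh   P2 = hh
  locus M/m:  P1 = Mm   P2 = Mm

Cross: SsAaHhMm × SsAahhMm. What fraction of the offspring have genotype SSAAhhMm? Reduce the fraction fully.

P(SSAAhhMm) = 1/64

SsAaHhMm gametes: SAHM×1, SAHm×1, SAhM×1, SAhm×1, SaHM×1, SaHm×1, SahM×1, Sahm×1, sAHM×1, sAHm×1, sAhM×1, sAhm×1, saHM×1, saHm×1, sahM×1, sahm×1
SsAahhMm gametes: SAhM×2, SAhm×2, SahM×2, Sahm×2, sAhM×2, sAhm×2, sahM×2, sahm×2
SsAaHhMm×SsAahhMm grid (16·16=256): SSAAHhMM=2 SSAAHhMm=4 SSAAHhmm=2 SSAAhhMM=2 SSAAhhMm=4 SSAAhhmm=2 SSAaHhMM=4 SSAaHhMm=8 SSAaHhmm=4 SSAahhMM=4 SSAahhMm=8 SSAahhmm=4 SSaaHhMM=2 SSaaHhMm=4 SSaaHhmm=2 SSaahhMM=2 SSaahhMm=4 SSaahhmm=2 SsAAHhMM=4 SsAAHhMm=8 SsAAHhmm=4 SsAAhhMM=4 SsAAhhMm=8 SsAAhhmm=4 SsAaHhMM=8 SsAaHhMm=16 SsAaHhmm=8 SsAahhMM=8 SsAahhMm=16 SsAahhmm=8 SsaaHhMM=4 SsaaHhMm=8 SsaaHhmm=4 SsaahhMM=4 SsaahhMm=8 Ssaahhmm=4 ssAAHhMM=2 ssAAHhMm=4 ssAAHhmm=2 ssAAhhMM=2 ssAAhhMm=4 ssAAhhmm=2 ssAaHhMM=4 ssAaHhMm=8 ssAaHhmm=4 ssAahhMM=4 ssAahhMm=8 ssAahhmm=4 ssaaHhMM=2 ssaaHhMm=4 ssaaHhmm=2 ssaahhMM=2 ssaahhMm=4 ssaahhmm=2
SSAAhhMm hits 4/256; gcd=4; 4÷4/256÷4 = 1/64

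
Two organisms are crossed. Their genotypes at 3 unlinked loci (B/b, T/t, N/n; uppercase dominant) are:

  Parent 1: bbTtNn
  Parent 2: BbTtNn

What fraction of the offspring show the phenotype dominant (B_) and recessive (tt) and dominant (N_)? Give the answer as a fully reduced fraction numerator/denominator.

P(B_ tt N_) = 3/32

bbTtNn gametes: bTN×2, bTn×2, btN×2, btn×2
BbTtNn gametes: BTN×1, BTn×1, BtN×1, Btn×1, bTN×1, bTn×1, btN×1, btn×1
bbTtNn×BbTtNn grid (8·8=64): BbTTNN=2 BbTTNn=4 BbTTnn=2 BbTtNN=4 BbTtNn=8 BbTtnn=4 BbttNN=2 BbttNn=4 Bbttnn=2 bbTTNN=2 bbTTNn=4 bbTTnn=2 bbTtNN=4 bbTtNn=8 bbTtnn=4 bbttNN=2 bbttNn=4 bbttnn=2
B_ tt N_ hits 6/64; gcd=2; 6÷2/64÷2 = 3/32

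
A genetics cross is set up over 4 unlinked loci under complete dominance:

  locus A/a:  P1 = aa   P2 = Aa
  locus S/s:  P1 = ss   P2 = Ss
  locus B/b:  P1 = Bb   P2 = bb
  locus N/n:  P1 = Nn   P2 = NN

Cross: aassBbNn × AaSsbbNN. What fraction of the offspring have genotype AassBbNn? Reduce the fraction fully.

P(AassBbNn) = 1/16

aassBbNn gametes: asBN×4, asBn×4, asbN×4, asbn×4
AaSsbbNN gametes: ASbN×4, AsbN×4, aSbN×4, asbN×4
aassBbNn×AaSsbbNN grid (16·16=256): AaSsBbNN=16 AaSsBbNn=16 AaSsbbNN=16 AaSsbbNn=16 AassBbNN=16 AassBbNn=16 AassbbNN=16 AassbbNn=16 aaSsBbNN=16 aaSsBbNn=16 aaSsbbNN=16 aaSsbbNn=16 aassBbNN=16 aassBbNn=16 aassbbNN=16 aassbbNn=16
AassBbNn hits 16/256; gcd=16; 16÷16/256÷16 = 1/16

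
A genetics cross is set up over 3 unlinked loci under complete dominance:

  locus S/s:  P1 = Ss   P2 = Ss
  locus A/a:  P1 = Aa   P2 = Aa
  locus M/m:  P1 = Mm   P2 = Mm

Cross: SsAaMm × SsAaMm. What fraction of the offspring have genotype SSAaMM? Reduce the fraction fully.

P(SSAaMM) = 1/32

SsAaMm gametes: SAM×1, SAm×1, SaM×1, Sam×1, sAM×1, sAm×1, saM×1, sam×1
SsAaMm gametes: SAM×1, SAm×1, SaM×1, Sam×1, sAM×1, sAm×1, saM×1, sam×1
SsAaMm×SsAaMm grid (8·8=64): SSAAMM=1 SSAAMm=2 SSAAmm=1 SSAaMM=2 SSAaMm=4 SSAamm=2 SSaaMM=1 SSaaMm=2 SSaamm=1 SsAAMM=2 SsAAMm=4 SsAAmm=2 SsAaMM=4 SsAaMm=8 SsAamm=4 SsaaMM=2 SsaaMm=4 Ssaamm=2 ssAAMM=1 ssAAMm=2 ssAAmm=1 ssAaMM=2 ssAaMm=4 ssAamm=2 ssaaMM=1 ssaaMm=2 ssaamm=1
SSAaMM hits 2/64; gcd=2; 2÷2/64÷2 = 1/32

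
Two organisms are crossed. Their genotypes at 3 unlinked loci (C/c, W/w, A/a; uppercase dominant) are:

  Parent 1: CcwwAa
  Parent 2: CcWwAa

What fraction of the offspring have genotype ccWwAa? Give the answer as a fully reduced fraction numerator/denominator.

P(ccWwAa) = 1/16

CcwwAa gametes: CwA×2, Cwa×2, cwA×2, cwa×2
CcWwAa gametes: CWA×1, CWa×1, CwA×1, Cwa×1, cWA×1, cWa×1, cwA×1, cwa×1
CcwwAa×CcWwAa grid (8·8=64): CCWwAA=2 CCWwAa=4 CCWwaa=2 CCwwAA=2 CCwwAa=4 CCwwaa=2 CcWwAA=4 CcWwAa=8 CcWwaa=4 CcwwAA=4 CcwwAa=8 Ccwwaa=4 ccWwAA=2 ccWwAa=4 ccWwaa=2 ccwwAA=2 ccwwAa=4 ccwwaa=2
ccWwAa hits 4/64; gcd=4; 4÷4/64÷4 = 1/16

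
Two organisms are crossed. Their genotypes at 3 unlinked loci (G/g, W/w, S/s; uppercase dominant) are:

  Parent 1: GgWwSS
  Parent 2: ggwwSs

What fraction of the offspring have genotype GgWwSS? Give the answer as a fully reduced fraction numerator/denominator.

P(GgWwSS) = 1/8

GgWwSS gametes: GWS×2, GwS×2, gWS×2, gwS×2
ggwwSs gametes: gwS×4, gws×4
GgWwSS×ggwwSs grid (8·8=64): GgWwSS=8 GgWwSs=8 GgwwSS=8 GgwwSs=8 ggWwSS=8 ggWwSs=8 ggwwSS=8 ggwwSs=8
GgWwSS hits 8/64; gcd=8; 8÷8/64÷8 = 1/8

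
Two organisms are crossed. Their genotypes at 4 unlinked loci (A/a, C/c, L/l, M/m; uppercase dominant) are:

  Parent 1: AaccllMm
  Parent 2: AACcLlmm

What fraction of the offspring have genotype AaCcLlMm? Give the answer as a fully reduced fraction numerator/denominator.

P(AaCcLlMm) = 1/16

AaccllMm gametes: AclM×4, Aclm×4, aclM×4, aclm×4
AACcLlmm gametes: ACLm×4, AClm×4, AcLm×4, Aclm×4
AaccllMm×AACcLlmm grid (16·16=256): AACcLlMm=16 AACcLlmm=16 AACcllMm=16 AACcllmm=16 AAccLlMm=16 AAccLlmm=16 AAccllMm=16 AAccllmm=16 AaCcLlMm=16 AaCcLlmm=16 AaCcllMm=16 AaCcllmm=16 AaccLlMm=16 AaccLlmm=16 AaccllMm=16 Aaccllmm=16
AaCcLlMm hits 16/256; gcd=16; 16÷16/256÷16 = 1/16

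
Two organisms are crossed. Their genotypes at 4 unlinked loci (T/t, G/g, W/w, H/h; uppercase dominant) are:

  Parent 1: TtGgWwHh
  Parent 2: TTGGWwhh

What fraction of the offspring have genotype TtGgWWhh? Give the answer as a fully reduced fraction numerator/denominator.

P(TtGgWWhh) = 1/32

TtGgWwHh gametes: TGWH×1, TGWh×1, TGwH×1, TGwh×1, TgWH×1, TgWh×1, TgwH×1, Tgwh×1, tGWH×1, tGWh×1, tGwH×1, tGwh×1, tgWH×1, tgWh×1, tgwH×1, tgwh×1
TTGGWwhh gametes: TGWh×8, TGwh×8
TtGgWwHh×TTGGWwhh grid (16·16=256): TTGGWWHh=8 TTGGWWhh=8 TTGGWwHh=16 TTGGWwhh=16 TTGGwwHh=8 TTGGwwhh=8 TTGgWWHh=8 TTGgWWhh=8 TTGgWwHh=16 TTGgWwhh=16 TTGgwwHh=8 TTGgwwhh=8 TtGGWWHh=8 TtGGWWhh=8 TtGGWwHh=16 TtGGWwhh=16 TtGGwwHh=8 TtGGwwhh=8 TtGgWWHh=8 TtGgWWhh=8 TtGgWwHh=16 TtGgWwhh=16 TtGgwwHh=8 TtGgwwhh=8
TtGgWWhh hits 8/256; gcd=8; 8÷8/256÷8 = 1/32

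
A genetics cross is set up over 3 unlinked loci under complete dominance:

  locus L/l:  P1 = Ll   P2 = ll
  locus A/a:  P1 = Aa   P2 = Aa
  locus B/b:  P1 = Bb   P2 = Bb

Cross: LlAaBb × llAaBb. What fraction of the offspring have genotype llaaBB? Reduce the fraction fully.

P(llaaBB) = 1/32

LlAaBb gametes: LAB×1, LAb×1, LaB×1, Lab×1, lAB×1, lAb×1, laB×1, lab×1
llAaBb gametes: lAB×2, lAb×2, laB×2, lab×2
LlAaBb×llAaBb grid (8·8=64): LlAABB=2 LlAABb=4 LlAAbb=2 LlAaBB=4 LlAaBb=8 LlAabb=4 LlaaBB=2 LlaaBb=4 Llaabb=2 llAABB=2 llAABb=4 llAAbb=2 llAaBB=4 llAaBb=8 llAabb=4 llaaBB=2 llaaBb=4 llaabb=2
llaaBB hits 2/64; gcd=2; 2÷2/64÷2 = 1/32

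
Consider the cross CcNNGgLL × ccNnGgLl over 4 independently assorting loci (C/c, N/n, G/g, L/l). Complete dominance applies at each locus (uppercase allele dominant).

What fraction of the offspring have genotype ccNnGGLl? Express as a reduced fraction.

P(ccNnGGLl) = 1/32

CcNNGgLL gametes: CNGL×4, CNgL×4, cNGL×4, cNgL×4
ccNnGgLl gametes: cNGL×2, cNGl×2, cNgL×2, cNgl×2, cnGL×2, cnGl×2, cngL×2, cngl×2
CcNNGgLL×ccNnGgLl grid (16·16=256): CcNNGGLL=8 CcNNGGLl=8 CcNNGgLL=16 CcNNGgLl=16 CcNNggLL=8 CcNNggLl=8 CcNnGGLL=8 CcNnGGLl=8 CcNnGgLL=16 CcNnGgLl=16 CcNnggLL=8 CcNnggLl=8 ccNNGGLL=8 ccNNGGLl=8 ccNNGgLL=16 ccNNGgLl=16 ccNNggLL=8 ccNNggLl=8 ccNnGGLL=8 ccNnGGLl=8 ccNnGgLL=16 ccNnGgLl=16 ccNnggLL=8 ccNnggLl=8
ccNnGGLl hits 8/256; gcd=8; 8÷8/256÷8 = 1/32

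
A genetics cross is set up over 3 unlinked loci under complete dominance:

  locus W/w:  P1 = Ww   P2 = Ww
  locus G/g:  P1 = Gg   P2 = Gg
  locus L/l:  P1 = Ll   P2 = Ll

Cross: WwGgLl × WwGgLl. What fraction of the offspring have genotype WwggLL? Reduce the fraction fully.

P(WwggLL) = 1/32

WwGgLl gametes: WGL×1, WGl×1, WgL×1, Wgl×1, wGL×1, wGl×1, wgL×1, wgl×1
WwGgLl gametes: WGL×1, WGl×1, WgL×1, Wgl×1, wGL×1, wGl×1, wgL×1, wgl×1
WwGgLl×WwGgLl grid (8·8=64): WWGGLL=1 WWGGLl=2 WWGGll=1 WWGgLL=2 WWGgLl=4 WWGgll=2 WWggLL=1 WWggLl=2 WWggll=1 WwGGLL=2 WwGGLl=4 WwGGll=2 WwGgLL=4 WwGgLl=8 WwGgll=4 WwggLL=2 WwggLl=4 Wwggll=2 wwGGLL=1 wwGGLl=2 wwGGll=1 wwGgLL=2 wwGgLl=4 wwGgll=2 wwggLL=1 wwggLl=2 wwggll=1
WwggLL hits 2/64; gcd=2; 2÷2/64÷2 = 1/32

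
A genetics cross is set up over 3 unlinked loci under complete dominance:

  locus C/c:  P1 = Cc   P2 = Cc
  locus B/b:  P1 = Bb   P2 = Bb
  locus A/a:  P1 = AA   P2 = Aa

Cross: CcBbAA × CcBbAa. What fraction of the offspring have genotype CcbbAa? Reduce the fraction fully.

CcBbAA gametes: CBA×2, CbA×2, cBA×2, cbA×2
CcBbAa gametes: CBA×1, CBa×1, CbA×1, Cba×1, cBA×1, cBa×1, cbA×1, cba×1
CcBbAA×CcBbAa grid (8·8=64): CCBBAA=2 CCBBAa=2 CCBbAA=4 CCBbAa=4 CCbbAA=2 CCbbAa=2 CcBBAA=4 CcBBAa=4 CcBbAA=8 CcBbAa=8 CcbbAA=4 CcbbAa=4 ccBBAA=2 ccBBAa=2 ccBbAA=4 ccBbAa=4 ccbbAA=2 ccbbAa=2
CcbbAa hits 4/64; gcd=4; 4÷4/64÷4 = 1/16

P(CcbbAa) = 1/16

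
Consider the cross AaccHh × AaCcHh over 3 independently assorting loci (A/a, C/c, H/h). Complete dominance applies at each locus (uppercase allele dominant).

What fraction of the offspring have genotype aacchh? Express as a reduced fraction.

P(aacchh) = 1/32

AaccHh gametes: AcH×2, Ach×2, acH×2, ach×2
AaCcHh gametes: ACH×1, ACh×1, AcH×1, Ach×1, aCH×1, aCh×1, acH×1, ach×1
AaccHh×AaCcHh grid (8·8=64): AACcHH=2 AACcHh=4 AACchh=2 AAccHH=2 AAccHh=4 AAcchh=2 AaCcHH=4 AaCcHh=8 AaCchh=4 AaccHH=4 AaccHh=8 Aacchh=4 aaCcHH=2 aaCcHh=4 aaCchh=2 aaccHH=2 aaccHh=4 aacchh=2
aacchh hits 2/64; gcd=2; 2÷2/64÷2 = 1/32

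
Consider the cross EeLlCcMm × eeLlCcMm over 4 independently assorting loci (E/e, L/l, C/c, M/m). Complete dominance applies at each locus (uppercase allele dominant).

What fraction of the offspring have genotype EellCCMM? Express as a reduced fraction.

P(EellCCMM) = 1/128

EeLlCcMm gametes: ELCM×1, ELCm×1, ELcM×1, ELcm×1, ElCM×1, ElCm×1, ElcM×1, Elcm×1, eLCM×1, eLCm×1, eLcM×1, eLcm×1, elCM×1, elCm×1, elcM×1, elcm×1
eeLlCcMm gametes: eLCM×2, eLCm×2, eLcM×2, eLcm×2, elCM×2, elCm×2, elcM×2, elcm×2
EeLlCcMm×eeLlCcMm grid (16·16=256): EeLLCCMM=2 EeLLCCMm=4 EeLLCCmm=2 EeLLCcMM=4 EeLLCcMm=8 EeLLCcmm=4 EeLLccMM=2 EeLLccMm=4 EeLLccmm=2 EeLlCCMM=4 EeLlCCMm=8 EeLlCCmm=4 EeLlCcMM=8 EeLlCcMm=16 EeLlCcmm=8 EeLlccMM=4 EeLlccMm=8 EeLlccmm=4 EellCCMM=2 EellCCMm=4 EellCCmm=2 EellCcMM=4 EellCcMm=8 EellCcmm=4 EellccMM=2 EellccMm=4 Eellccmm=2 eeLLCCMM=2 eeLLCCMm=4 eeLLCCmm=2 eeLLCcMM=4 eeLLCcMm=8 eeLLCcmm=4 eeLLccMM=2 eeLLccMm=4 eeLLccmm=2 eeLlCCMM=4 eeLlCCMm=8 eeLlCCmm=4 eeLlCcMM=8 eeLlCcMm=16 eeLlCcmm=8 eeLlccMM=4 eeLlccMm=8 eeLlccmm=4 eellCCMM=2 eellCCMm=4 eellCCmm=2 eellCcMM=4 eellCcMm=8 eellCcmm=4 eellccMM=2 eellccMm=4 eellccmm=2
EellCCMM hits 2/256; gcd=2; 2÷2/256÷2 = 1/128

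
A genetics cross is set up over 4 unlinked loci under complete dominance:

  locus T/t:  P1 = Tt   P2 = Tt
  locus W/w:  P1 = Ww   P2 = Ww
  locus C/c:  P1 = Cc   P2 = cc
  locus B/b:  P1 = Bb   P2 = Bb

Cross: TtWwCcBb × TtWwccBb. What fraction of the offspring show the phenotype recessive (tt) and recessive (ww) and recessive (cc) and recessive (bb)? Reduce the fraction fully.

P(tt ww cc bb) = 1/128

TtWwCcBb gametes: TWCB×1, TWCb×1, TWcB×1, TWcb×1, TwCB×1, TwCb×1, TwcB×1, Twcb×1, tWCB×1, tWCb×1, tWcB×1, tWcb×1, twCB×1, twCb×1, twcB×1, twcb×1
TtWwccBb gametes: TWcB×2, TWcb×2, TwcB×2, Twcb×2, tWcB×2, tWcb×2, twcB×2, twcb×2
TtWwCcBb×TtWwccBb grid (16·16=256): TTWWCcBB=2 TTWWCcBb=4 TTWWCcbb=2 TTWWccBB=2 TTWWccBb=4 TTWWccbb=2 TTWwCcBB=4 TTWwCcBb=8 TTWwCcbb=4 TTWwccBB=4 TTWwccBb=8 TTWwccbb=4 TTwwCcBB=2 TTwwCcBb=4 TTwwCcbb=2 TTwwccBB=2 TTwwccBb=4 TTwwccbb=2 TtWWCcBB=4 TtWWCcBb=8 TtWWCcbb=4 TtWWccBB=4 TtWWccBb=8 TtWWccbb=4 TtWwCcBB=8 TtWwCcBb=16 TtWwCcbb=8 TtWwccBB=8 TtWwccBb=16 TtWwccbb=8 TtwwCcBB=4 TtwwCcBb=8 TtwwCcbb=4 TtwwccBB=4 TtwwccBb=8 Ttwwccbb=4 ttWWCcBB=2 ttWWCcBb=4 ttWWCcbb=2 ttWWccBB=2 ttWWccBb=4 ttWWccbb=2 ttWwCcBB=4 ttWwCcBb=8 ttWwCcbb=4 ttWwccBB=4 ttWwccBb=8 ttWwccbb=4 ttwwCcBB=2 ttwwCcBb=4 ttwwCcbb=2 ttwwccBB=2 ttwwccBb=4 ttwwccbb=2
tt ww cc bb hits 2/256; gcd=2; 2÷2/256÷2 = 1/128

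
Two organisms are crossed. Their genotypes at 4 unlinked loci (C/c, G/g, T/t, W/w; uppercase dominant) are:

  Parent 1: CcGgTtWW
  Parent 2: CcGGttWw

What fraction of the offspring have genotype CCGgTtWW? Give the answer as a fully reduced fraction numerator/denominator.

CcGgTtWW gametes: CGTW×2, CGtW×2, CgTW×2, CgtW×2, cGTW×2, cGtW×2, cgTW×2, cgtW×2
CcGGttWw gametes: CGtW×4, CGtw×4, cGtW×4, cGtw×4
CcGgTtWW×CcGGttWw grid (16·16=256): CCGGTtWW=8 CCGGTtWw=8 CCGGttWW=8 CCGGttWw=8 CCGgTtWW=8 CCGgTtWw=8 CCGgttWW=8 CCGgttWw=8 CcGGTtWW=16 CcGGTtWw=16 CcGGttWW=16 CcGGttWw=16 CcGgTtWW=16 CcGgTtWw=16 CcGgttWW=16 CcGgttWw=16 ccGGTtWW=8 ccGGTtWw=8 ccGGttWW=8 ccGGttWw=8 ccGgTtWW=8 ccGgTtWw=8 ccGgttWW=8 ccGgttWw=8
CCGgTtWW hits 8/256; gcd=8; 8÷8/256÷8 = 1/32

P(CCGgTtWW) = 1/32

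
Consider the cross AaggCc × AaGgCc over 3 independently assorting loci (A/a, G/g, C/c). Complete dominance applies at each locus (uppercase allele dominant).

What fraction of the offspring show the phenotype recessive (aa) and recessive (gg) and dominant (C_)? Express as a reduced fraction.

P(aa gg C_) = 3/32

AaggCc gametes: AgC×2, Agc×2, agC×2, agc×2
AaGgCc gametes: AGC×1, AGc×1, AgC×1, Agc×1, aGC×1, aGc×1, agC×1, agc×1
AaggCc×AaGgCc grid (8·8=64): AAGgCC=2 AAGgCc=4 AAGgcc=2 AAggCC=2 AAggCc=4 AAggcc=2 AaGgCC=4 AaGgCc=8 AaGgcc=4 AaggCC=4 AaggCc=8 Aaggcc=4 aaGgCC=2 aaGgCc=4 aaGgcc=2 aaggCC=2 aaggCc=4 aaggcc=2
aa gg C_ hits 6/64; gcd=2; 6÷2/64÷2 = 3/32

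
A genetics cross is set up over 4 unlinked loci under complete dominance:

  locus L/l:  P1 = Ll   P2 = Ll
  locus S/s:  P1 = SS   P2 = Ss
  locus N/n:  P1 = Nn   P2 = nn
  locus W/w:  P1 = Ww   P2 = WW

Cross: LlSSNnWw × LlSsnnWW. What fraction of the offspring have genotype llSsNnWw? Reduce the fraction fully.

P(llSsNnWw) = 1/32

LlSSNnWw gametes: LSNW×2, LSNw×2, LSnW×2, LSnw×2, lSNW×2, lSNw×2, lSnW×2, lSnw×2
LlSsnnWW gametes: LSnW×4, LsnW×4, lSnW×4, lsnW×4
LlSSNnWw×LlSsnnWW grid (16·16=256): LLSSNnWW=8 LLSSNnWw=8 LLSSnnWW=8 LLSSnnWw=8 LLSsNnWW=8 LLSsNnWw=8 LLSsnnWW=8 LLSsnnWw=8 LlSSNnWW=16 LlSSNnWw=16 LlSSnnWW=16 LlSSnnWw=16 LlSsNnWW=16 LlSsNnWw=16 LlSsnnWW=16 LlSsnnWw=16 llSSNnWW=8 llSSNnWw=8 llSSnnWW=8 llSSnnWw=8 llSsNnWW=8 llSsNnWw=8 llSsnnWW=8 llSsnnWw=8
llSsNnWw hits 8/256; gcd=8; 8÷8/256÷8 = 1/32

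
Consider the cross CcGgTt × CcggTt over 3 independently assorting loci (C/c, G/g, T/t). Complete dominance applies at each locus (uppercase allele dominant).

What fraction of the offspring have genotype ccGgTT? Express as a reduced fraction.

CcGgTt gametes: CGT×1, CGt×1, CgT×1, Cgt×1, cGT×1, cGt×1, cgT×1, cgt×1
CcggTt gametes: CgT×2, Cgt×2, cgT×2, cgt×2
CcGgTt×CcggTt grid (8·8=64): CCGgTT=2 CCGgTt=4 CCGgtt=2 CCggTT=2 CCggTt=4 CCggtt=2 CcGgTT=4 CcGgTt=8 CcGgtt=4 CcggTT=4 CcggTt=8 Ccggtt=4 ccGgTT=2 ccGgTt=4 ccGgtt=2 ccggTT=2 ccggTt=4 ccggtt=2
ccGgTT hits 2/64; gcd=2; 2÷2/64÷2 = 1/32

P(ccGgTT) = 1/32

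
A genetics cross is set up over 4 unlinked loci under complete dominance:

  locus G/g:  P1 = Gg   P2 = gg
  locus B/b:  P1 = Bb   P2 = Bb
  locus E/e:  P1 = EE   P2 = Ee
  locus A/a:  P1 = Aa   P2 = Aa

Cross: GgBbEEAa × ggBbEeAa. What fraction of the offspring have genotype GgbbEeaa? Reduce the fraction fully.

P(GgbbEeaa) = 1/64

GgBbEEAa gametes: GBEA×2, GBEa×2, GbEA×2, GbEa×2, gBEA×2, gBEa×2, gbEA×2, gbEa×2
ggBbEeAa gametes: gBEA×2, gBEa×2, gBeA×2, gBea×2, gbEA×2, gbEa×2, gbeA×2, gbea×2
GgBbEEAa×ggBbEeAa grid (16·16=256): GgBBEEAA=4 GgBBEEAa=8 GgBBEEaa=4 GgBBEeAA=4 GgBBEeAa=8 GgBBEeaa=4 GgBbEEAA=8 GgBbEEAa=16 GgBbEEaa=8 GgBbEeAA=8 GgBbEeAa=16 GgBbEeaa=8 GgbbEEAA=4 GgbbEEAa=8 GgbbEEaa=4 GgbbEeAA=4 GgbbEeAa=8 GgbbEeaa=4 ggBBEEAA=4 ggBBEEAa=8 ggBBEEaa=4 ggBBEeAA=4 ggBBEeAa=8 ggBBEeaa=4 ggBbEEAA=8 ggBbEEAa=16 ggBbEEaa=8 ggBbEeAA=8 ggBbEeAa=16 ggBbEeaa=8 ggbbEEAA=4 ggbbEEAa=8 ggbbEEaa=4 ggbbEeAA=4 ggbbEeAa=8 ggbbEeaa=4
GgbbEeaa hits 4/256; gcd=4; 4÷4/256÷4 = 1/64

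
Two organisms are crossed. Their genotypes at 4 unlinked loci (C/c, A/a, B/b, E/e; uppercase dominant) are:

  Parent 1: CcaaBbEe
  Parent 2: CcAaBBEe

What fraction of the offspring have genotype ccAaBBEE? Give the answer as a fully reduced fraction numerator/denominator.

CcaaBbEe gametes: CaBE×2, CaBe×2, CabE×2, Cabe×2, caBE×2, caBe×2, cabE×2, cabe×2
CcAaBBEe gametes: CABE×2, CABe×2, CaBE×2, CaBe×2, cABE×2, cABe×2, caBE×2, caBe×2
CcaaBbEe×CcAaBBEe grid (16·16=256): CCAaBBEE=4 CCAaBBEe=8 CCAaBBee=4 CCAaBbEE=4 CCAaBbEe=8 CCAaBbee=4 CCaaBBEE=4 CCaaBBEe=8 CCaaBBee=4 CCaaBbEE=4 CCaaBbEe=8 CCaaBbee=4 CcAaBBEE=8 CcAaBBEe=16 CcAaBBee=8 CcAaBbEE=8 CcAaBbEe=16 CcAaBbee=8 CcaaBBEE=8 CcaaBBEe=16 CcaaBBee=8 CcaaBbEE=8 CcaaBbEe=16 CcaaBbee=8 ccAaBBEE=4 ccAaBBEe=8 ccAaBBee=4 ccAaBbEE=4 ccAaBbEe=8 ccAaBbee=4 ccaaBBEE=4 ccaaBBEe=8 ccaaBBee=4 ccaaBbEE=4 ccaaBbEe=8 ccaaBbee=4
ccAaBBEE hits 4/256; gcd=4; 4÷4/256÷4 = 1/64

P(ccAaBBEE) = 1/64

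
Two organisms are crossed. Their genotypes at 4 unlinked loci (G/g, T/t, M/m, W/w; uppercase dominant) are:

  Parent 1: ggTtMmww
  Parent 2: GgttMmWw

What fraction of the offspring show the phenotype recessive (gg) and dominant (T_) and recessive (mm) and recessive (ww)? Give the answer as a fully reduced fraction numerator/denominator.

P(gg T_ mm ww) = 1/32

ggTtMmww gametes: gTMw×4, gTmw×4, gtMw×4, gtmw×4
GgttMmWw gametes: GtMW×2, GtMw×2, GtmW×2, Gtmw×2, gtMW×2, gtMw×2, gtmW×2, gtmw×2
ggTtMmww×GgttMmWw grid (16·16=256): GgTtMMWw=8 GgTtMMww=8 GgTtMmWw=16 GgTtMmww=16 GgTtmmWw=8 GgTtmmww=8 GgttMMWw=8 GgttMMww=8 GgttMmWw=16 GgttMmww=16 GgttmmWw=8 Ggttmmww=8 ggTtMMWw=8 ggTtMMww=8 ggTtMmWw=16 ggTtMmww=16 ggTtmmWw=8 ggTtmmww=8 ggttMMWw=8 ggttMMww=8 ggttMmWw=16 ggttMmww=16 ggttmmWw=8 ggttmmww=8
gg T_ mm ww hits 8/256; gcd=8; 8÷8/256÷8 = 1/32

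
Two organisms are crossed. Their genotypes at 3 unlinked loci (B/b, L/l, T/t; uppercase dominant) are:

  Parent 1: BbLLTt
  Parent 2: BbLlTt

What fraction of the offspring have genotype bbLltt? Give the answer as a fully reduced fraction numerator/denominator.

P(bbLltt) = 1/32

BbLLTt gametes: BLT×2, BLt×2, bLT×2, bLt×2
BbLlTt gametes: BLT×1, BLt×1, BlT×1, Blt×1, bLT×1, bLt×1, blT×1, blt×1
BbLLTt×BbLlTt grid (8·8=64): BBLLTT=2 BBLLTt=4 BBLLtt=2 BBLlTT=2 BBLlTt=4 BBLltt=2 BbLLTT=4 BbLLTt=8 BbLLtt=4 BbLlTT=4 BbLlTt=8 BbLltt=4 bbLLTT=2 bbLLTt=4 bbLLtt=2 bbLlTT=2 bbLlTt=4 bbLltt=2
bbLltt hits 2/64; gcd=2; 2÷2/64÷2 = 1/32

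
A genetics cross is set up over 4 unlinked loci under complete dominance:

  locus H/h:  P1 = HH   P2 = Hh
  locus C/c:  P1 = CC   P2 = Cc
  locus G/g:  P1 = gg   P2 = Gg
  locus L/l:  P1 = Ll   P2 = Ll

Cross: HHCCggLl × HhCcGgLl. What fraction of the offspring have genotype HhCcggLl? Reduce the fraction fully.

P(HhCcggLl) = 1/16

HHCCggLl gametes: HCgL×8, HCgl×8
HhCcGgLl gametes: HCGL×1, HCGl×1, HCgL×1, HCgl×1, HcGL×1, HcGl×1, HcgL×1, Hcgl×1, hCGL×1, hCGl×1, hCgL×1, hCgl×1, hcGL×1, hcGl×1, hcgL×1, hcgl×1
HHCCggLl×HhCcGgLl grid (16·16=256): HHCCGgLL=8 HHCCGgLl=16 HHCCGgll=8 HHCCggLL=8 HHCCggLl=16 HHCCggll=8 HHCcGgLL=8 HHCcGgLl=16 HHCcGgll=8 HHCcggLL=8 HHCcggLl=16 HHCcggll=8 HhCCGgLL=8 HhCCGgLl=16 HhCCGgll=8 HhCCggLL=8 HhCCggLl=16 HhCCggll=8 HhCcGgLL=8 HhCcGgLl=16 HhCcGgll=8 HhCcggLL=8 HhCcggLl=16 HhCcggll=8
HhCcggLl hits 16/256; gcd=16; 16÷16/256÷16 = 1/16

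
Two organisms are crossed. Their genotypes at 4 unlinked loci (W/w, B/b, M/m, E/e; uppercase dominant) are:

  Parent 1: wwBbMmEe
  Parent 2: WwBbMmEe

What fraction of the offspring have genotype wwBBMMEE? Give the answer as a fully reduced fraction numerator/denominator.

P(wwBBMMEE) = 1/128

wwBbMmEe gametes: wBME×2, wBMe×2, wBmE×2, wBme×2, wbME×2, wbMe×2, wbmE×2, wbme×2
WwBbMmEe gametes: WBME×1, WBMe×1, WBmE×1, WBme×1, WbME×1, WbMe×1, WbmE×1, Wbme×1, wBME×1, wBMe×1, wBmE×1, wBme×1, wbME×1, wbMe×1, wbmE×1, wbme×1
wwBbMmEe×WwBbMmEe grid (16·16=256): WwBBMMEE=2 WwBBMMEe=4 WwBBMMee=2 WwBBMmEE=4 WwBBMmEe=8 WwBBMmee=4 WwBBmmEE=2 WwBBmmEe=4 WwBBmmee=2 WwBbMMEE=4 WwBbMMEe=8 WwBbMMee=4 WwBbMmEE=8 WwBbMmEe=16 WwBbMmee=8 WwBbmmEE=4 WwBbmmEe=8 WwBbmmee=4 WwbbMMEE=2 WwbbMMEe=4 WwbbMMee=2 WwbbMmEE=4 WwbbMmEe=8 WwbbMmee=4 WwbbmmEE=2 WwbbmmEe=4 Wwbbmmee=2 wwBBMMEE=2 wwBBMMEe=4 wwBBMMee=2 wwBBMmEE=4 wwBBMmEe=8 wwBBMmee=4 wwBBmmEE=2 wwBBmmEe=4 wwBBmmee=2 wwBbMMEE=4 wwBbMMEe=8 wwBbMMee=4 wwBbMmEE=8 wwBbMmEe=16 wwBbMmee=8 wwBbmmEE=4 wwBbmmEe=8 wwBbmmee=4 wwbbMMEE=2 wwbbMMEe=4 wwbbMMee=2 wwbbMmEE=4 wwbbMmEe=8 wwbbMmee=4 wwbbmmEE=2 wwbbmmEe=4 wwbbmmee=2
wwBBMMEE hits 2/256; gcd=2; 2÷2/256÷2 = 1/128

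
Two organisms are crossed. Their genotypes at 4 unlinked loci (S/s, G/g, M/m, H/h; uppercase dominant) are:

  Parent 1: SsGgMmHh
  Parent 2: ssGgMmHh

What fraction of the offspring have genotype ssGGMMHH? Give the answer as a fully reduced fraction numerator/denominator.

P(ssGGMMHH) = 1/128

SsGgMmHh gametes: SGMH×1, SGMh×1, SGmH×1, SGmh×1, SgMH×1, SgMh×1, SgmH×1, Sgmh×1, sGMH×1, sGMh×1, sGmH×1, sGmh×1, sgMH×1, sgMh×1, sgmH×1, sgmh×1
ssGgMmHh gametes: sGMH×2, sGMh×2, sGmH×2, sGmh×2, sgMH×2, sgMh×2, sgmH×2, sgmh×2
SsGgMmHh×ssGgMmHh grid (16·16=256): SsGGMMHH=2 SsGGMMHh=4 SsGGMMhh=2 SsGGMmHH=4 SsGGMmHh=8 SsGGMmhh=4 SsGGmmHH=2 SsGGmmHh=4 SsGGmmhh=2 SsGgMMHH=4 SsGgMMHh=8 SsGgMMhh=4 SsGgMmHH=8 SsGgMmHh=16 SsGgMmhh=8 SsGgmmHH=4 SsGgmmHh=8 SsGgmmhh=4 SsggMMHH=2 SsggMMHh=4 SsggMMhh=2 SsggMmHH=4 SsggMmHh=8 SsggMmhh=4 SsggmmHH=2 SsggmmHh=4 Ssggmmhh=2 ssGGMMHH=2 ssGGMMHh=4 ssGGMMhh=2 ssGGMmHH=4 ssGGMmHh=8 ssGGMmhh=4 ssGGmmHH=2 ssGGmmHh=4 ssGGmmhh=2 ssGgMMHH=4 ssGgMMHh=8 ssGgMMhh=4 ssGgMmHH=8 ssGgMmHh=16 ssGgMmhh=8 ssGgmmHH=4 ssGgmmHh=8 ssGgmmhh=4 ssggMMHH=2 ssggMMHh=4 ssggMMhh=2 ssggMmHH=4 ssggMmHh=8 ssggMmhh=4 ssggmmHH=2 ssggmmHh=4 ssggmmhh=2
ssGGMMHH hits 2/256; gcd=2; 2÷2/256÷2 = 1/128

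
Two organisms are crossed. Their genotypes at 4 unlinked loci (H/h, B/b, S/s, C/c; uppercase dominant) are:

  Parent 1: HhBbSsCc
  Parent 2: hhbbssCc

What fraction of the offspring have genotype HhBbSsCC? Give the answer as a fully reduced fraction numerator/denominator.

HhBbSsCc gametes: HBSC×1, HBSc×1, HBsC×1, HBsc×1, HbSC×1, HbSc×1, HbsC×1, Hbsc×1, hBSC×1, hBSc×1, hBsC×1, hBsc×1, hbSC×1, hbSc×1, hbsC×1, hbsc×1
hhbbssCc gametes: hbsC×8, hbsc×8
HhBbSsCc×hhbbssCc grid (16·16=256): HhBbSsCC=8 HhBbSsCc=16 HhBbSscc=8 HhBbssCC=8 HhBbssCc=16 HhBbsscc=8 HhbbSsCC=8 HhbbSsCc=16 HhbbSscc=8 HhbbssCC=8 HhbbssCc=16 Hhbbsscc=8 hhBbSsCC=8 hhBbSsCc=16 hhBbSscc=8 hhBbssCC=8 hhBbssCc=16 hhBbsscc=8 hhbbSsCC=8 hhbbSsCc=16 hhbbSscc=8 hhbbssCC=8 hhbbssCc=16 hhbbsscc=8
HhBbSsCC hits 8/256; gcd=8; 8÷8/256÷8 = 1/32

P(HhBbSsCC) = 1/32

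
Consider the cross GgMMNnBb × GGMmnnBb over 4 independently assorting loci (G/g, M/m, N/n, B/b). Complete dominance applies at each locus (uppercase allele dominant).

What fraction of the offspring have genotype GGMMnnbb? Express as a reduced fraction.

P(GGMMnnbb) = 1/32

GgMMNnBb gametes: GMNB×2, GMNb×2, GMnB×2, GMnb×2, gMNB×2, gMNb×2, gMnB×2, gMnb×2
GGMmnnBb gametes: GMnB×4, GMnb×4, GmnB×4, Gmnb×4
GgMMNnBb×GGMmnnBb grid (16·16=256): GGMMNnBB=8 GGMMNnBb=16 GGMMNnbb=8 GGMMnnBB=8 GGMMnnBb=16 GGMMnnbb=8 GGMmNnBB=8 GGMmNnBb=16 GGMmNnbb=8 GGMmnnBB=8 GGMmnnBb=16 GGMmnnbb=8 GgMMNnBB=8 GgMMNnBb=16 GgMMNnbb=8 GgMMnnBB=8 GgMMnnBb=16 GgMMnnbb=8 GgMmNnBB=8 GgMmNnBb=16 GgMmNnbb=8 GgMmnnBB=8 GgMmnnBb=16 GgMmnnbb=8
GGMMnnbb hits 8/256; gcd=8; 8÷8/256÷8 = 1/32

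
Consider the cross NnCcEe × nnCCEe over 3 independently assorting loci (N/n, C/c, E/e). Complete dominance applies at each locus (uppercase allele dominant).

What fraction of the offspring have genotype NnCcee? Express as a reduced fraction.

NnCcEe gametes: NCE×1, NCe×1, NcE×1, Nce×1, nCE×1, nCe×1, ncE×1, nce×1
nnCCEe gametes: nCE×4, nCe×4
NnCcEe×nnCCEe grid (8·8=64): NnCCEE=4 NnCCEe=8 NnCCee=4 NnCcEE=4 NnCcEe=8 NnCcee=4 nnCCEE=4 nnCCEe=8 nnCCee=4 nnCcEE=4 nnCcEe=8 nnCcee=4
NnCcee hits 4/64; gcd=4; 4÷4/64÷4 = 1/16

P(NnCcee) = 1/16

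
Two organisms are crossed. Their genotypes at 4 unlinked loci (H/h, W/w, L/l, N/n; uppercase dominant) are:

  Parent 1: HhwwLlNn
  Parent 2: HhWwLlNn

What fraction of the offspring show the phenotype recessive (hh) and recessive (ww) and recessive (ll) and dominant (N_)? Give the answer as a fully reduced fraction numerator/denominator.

P(hh ww ll N_) = 3/128

HhwwLlNn gametes: HwLN×2, HwLn×2, HwlN×2, Hwln×2, hwLN×2, hwLn×2, hwlN×2, hwln×2
HhWwLlNn gametes: HWLN×1, HWLn×1, HWlN×1, HWln×1, HwLN×1, HwLn×1, HwlN×1, Hwln×1, hWLN×1, hWLn×1, hWlN×1, hWln×1, hwLN×1, hwLn×1, hwlN×1, hwln×1
HhwwLlNn×HhWwLlNn grid (16·16=256): HHWwLLNN=2 HHWwLLNn=4 HHWwLLnn=2 HHWwLlNN=4 HHWwLlNn=8 HHWwLlnn=4 HHWwllNN=2 HHWwllNn=4 HHWwllnn=2 HHwwLLNN=2 HHwwLLNn=4 HHwwLLnn=2 HHwwLlNN=4 HHwwLlNn=8 HHwwLlnn=4 HHwwllNN=2 HHwwllNn=4 HHwwllnn=2 HhWwLLNN=4 HhWwLLNn=8 HhWwLLnn=4 HhWwLlNN=8 HhWwLlNn=16 HhWwLlnn=8 HhWwllNN=4 HhWwllNn=8 HhWwllnn=4 HhwwLLNN=4 HhwwLLNn=8 HhwwLLnn=4 HhwwLlNN=8 HhwwLlNn=16 HhwwLlnn=8 HhwwllNN=4 HhwwllNn=8 Hhwwllnn=4 hhWwLLNN=2 hhWwLLNn=4 hhWwLLnn=2 hhWwLlNN=4 hhWwLlNn=8 hhWwLlnn=4 hhWwllNN=2 hhWwllNn=4 hhWwllnn=2 hhwwLLNN=2 hhwwLLNn=4 hhwwLLnn=2 hhwwLlNN=4 hhwwLlNn=8 hhwwLlnn=4 hhwwllNN=2 hhwwllNn=4 hhwwllnn=2
hh ww ll N_ hits 6/256; gcd=2; 6÷2/256÷2 = 3/128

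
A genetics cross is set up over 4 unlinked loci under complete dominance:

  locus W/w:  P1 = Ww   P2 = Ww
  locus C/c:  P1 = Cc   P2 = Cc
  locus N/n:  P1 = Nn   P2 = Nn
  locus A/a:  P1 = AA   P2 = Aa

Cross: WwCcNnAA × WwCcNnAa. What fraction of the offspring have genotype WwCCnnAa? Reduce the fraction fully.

P(WwCCnnAa) = 1/64

WwCcNnAA gametes: WCNA×2, WCnA×2, WcNA×2, WcnA×2, wCNA×2, wCnA×2, wcNA×2, wcnA×2
WwCcNnAa gametes: WCNA×1, WCNa×1, WCnA×1, WCna×1, WcNA×1, WcNa×1, WcnA×1, Wcna×1, wCNA×1, wCNa×1, wCnA×1, wCna×1, wcNA×1, wcNa×1, wcnA×1, wcna×1
WwCcNnAA×WwCcNnAa grid (16·16=256): WWCCNNAA=2 WWCCNNAa=2 WWCCNnAA=4 WWCCNnAa=4 WWCCnnAA=2 WWCCnnAa=2 WWCcNNAA=4 WWCcNNAa=4 WWCcNnAA=8 WWCcNnAa=8 WWCcnnAA=4 WWCcnnAa=4 WWccNNAA=2 WWccNNAa=2 WWccNnAA=4 WWccNnAa=4 WWccnnAA=2 WWccnnAa=2 WwCCNNAA=4 WwCCNNAa=4 WwCCNnAA=8 WwCCNnAa=8 WwCCnnAA=4 WwCCnnAa=4 WwCcNNAA=8 WwCcNNAa=8 WwCcNnAA=16 WwCcNnAa=16 WwCcnnAA=8 WwCcnnAa=8 WwccNNAA=4 WwccNNAa=4 WwccNnAA=8 WwccNnAa=8 WwccnnAA=4 WwccnnAa=4 wwCCNNAA=2 wwCCNNAa=2 wwCCNnAA=4 wwCCNnAa=4 wwCCnnAA=2 wwCCnnAa=2 wwCcNNAA=4 wwCcNNAa=4 wwCcNnAA=8 wwCcNnAa=8 wwCcnnAA=4 wwCcnnAa=4 wwccNNAA=2 wwccNNAa=2 wwccNnAA=4 wwccNnAa=4 wwccnnAA=2 wwccnnAa=2
WwCCnnAa hits 4/256; gcd=4; 4÷4/256÷4 = 1/64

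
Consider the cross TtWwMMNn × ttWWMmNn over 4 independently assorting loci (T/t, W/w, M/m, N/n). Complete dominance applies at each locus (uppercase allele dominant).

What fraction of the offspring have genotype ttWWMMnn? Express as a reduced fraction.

P(ttWWMMnn) = 1/32

TtWwMMNn gametes: TWMN×2, TWMn×2, TwMN×2, TwMn×2, tWMN×2, tWMn×2, twMN×2, twMn×2
ttWWMmNn gametes: tWMN×4, tWMn×4, tWmN×4, tWmn×4
TtWwMMNn×ttWWMmNn grid (16·16=256): TtWWMMNN=8 TtWWMMNn=16 TtWWMMnn=8 TtWWMmNN=8 TtWWMmNn=16 TtWWMmnn=8 TtWwMMNN=8 TtWwMMNn=16 TtWwMMnn=8 TtWwMmNN=8 TtWwMmNn=16 TtWwMmnn=8 ttWWMMNN=8 ttWWMMNn=16 ttWWMMnn=8 ttWWMmNN=8 ttWWMmNn=16 ttWWMmnn=8 ttWwMMNN=8 ttWwMMNn=16 ttWwMMnn=8 ttWwMmNN=8 ttWwMmNn=16 ttWwMmnn=8
ttWWMMnn hits 8/256; gcd=8; 8÷8/256÷8 = 1/32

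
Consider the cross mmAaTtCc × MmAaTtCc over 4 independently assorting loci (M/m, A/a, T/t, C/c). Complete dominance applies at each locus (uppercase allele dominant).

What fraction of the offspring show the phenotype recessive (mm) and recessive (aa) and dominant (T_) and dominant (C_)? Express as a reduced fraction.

mmAaTtCc gametes: mATC×2, mATc×2, mAtC×2, mAtc×2, maTC×2, maTc×2, matC×2, matc×2
MmAaTtCc gametes: MATC×1, MATc×1, MAtC×1, MAtc×1, MaTC×1, MaTc×1, MatC×1, Matc×1, mATC×1, mATc×1, mAtC×1, mAtc×1, maTC×1, maTc×1, matC×1, matc×1
mmAaTtCc×MmAaTtCc grid (16·16=256): MmAATTCC=2 MmAATTCc=4 MmAATTcc=2 MmAATtCC=4 MmAATtCc=8 MmAATtcc=4 MmAAttCC=2 MmAAttCc=4 MmAAttcc=2 MmAaTTCC=4 MmAaTTCc=8 MmAaTTcc=4 MmAaTtCC=8 MmAaTtCc=16 MmAaTtcc=8 MmAattCC=4 MmAattCc=8 MmAattcc=4 MmaaTTCC=2 MmaaTTCc=4 MmaaTTcc=2 MmaaTtCC=4 MmaaTtCc=8 MmaaTtcc=4 MmaattCC=2 MmaattCc=4 Mmaattcc=2 mmAATTCC=2 mmAATTCc=4 mmAATTcc=2 mmAATtCC=4 mmAATtCc=8 mmAATtcc=4 mmAAttCC=2 mmAAttCc=4 mmAAttcc=2 mmAaTTCC=4 mmAaTTCc=8 mmAaTTcc=4 mmAaTtCC=8 mmAaTtCc=16 mmAaTtcc=8 mmAattCC=4 mmAattCc=8 mmAattcc=4 mmaaTTCC=2 mmaaTTCc=4 mmaaTTcc=2 mmaaTtCC=4 mmaaTtCc=8 mmaaTtcc=4 mmaattCC=2 mmaattCc=4 mmaattcc=2
mm aa T_ C_ hits 18/256; gcd=2; 18÷2/256÷2 = 9/128

P(mm aa T_ C_) = 9/128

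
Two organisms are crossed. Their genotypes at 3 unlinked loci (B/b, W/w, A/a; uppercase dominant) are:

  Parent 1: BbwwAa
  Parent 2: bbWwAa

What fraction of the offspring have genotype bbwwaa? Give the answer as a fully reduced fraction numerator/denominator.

BbwwAa gametes: BwA×2, Bwa×2, bwA×2, bwa×2
bbWwAa gametes: bWA×2, bWa×2, bwA×2, bwa×2
BbwwAa×bbWwAa grid (8·8=64): BbWwAA=4 BbWwAa=8 BbWwaa=4 BbwwAA=4 BbwwAa=8 Bbwwaa=4 bbWwAA=4 bbWwAa=8 bbWwaa=4 bbwwAA=4 bbwwAa=8 bbwwaa=4
bbwwaa hits 4/64; gcd=4; 4÷4/64÷4 = 1/16

P(bbwwaa) = 1/16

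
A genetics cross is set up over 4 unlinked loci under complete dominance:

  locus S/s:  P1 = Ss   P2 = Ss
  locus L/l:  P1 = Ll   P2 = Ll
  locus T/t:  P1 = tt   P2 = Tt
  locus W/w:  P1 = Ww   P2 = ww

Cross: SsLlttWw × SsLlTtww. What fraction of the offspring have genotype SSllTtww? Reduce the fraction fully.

SsLlttWw gametes: SLtW×2, SLtw×2, SltW×2, Sltw×2, sLtW×2, sLtw×2, sltW×2, sltw×2
SsLlTtww gametes: SLTw×2, SLtw×2, SlTw×2, Sltw×2, sLTw×2, sLtw×2, slTw×2, sltw×2
SsLlttWw×SsLlTtww grid (16·16=256): SSLLTtWw=4 SSLLTtww=4 SSLLttWw=4 SSLLttww=4 SSLlTtWw=8 SSLlTtww=8 SSLlttWw=8 SSLlttww=8 SSllTtWw=4 SSllTtww=4 SSllttWw=4 SSllttww=4 SsLLTtWw=8 SsLLTtww=8 SsLLttWw=8 SsLLttww=8 SsLlTtWw=16 SsLlTtww=16 SsLlttWw=16 SsLlttww=16 SsllTtWw=8 SsllTtww=8 SsllttWw=8 Ssllttww=8 ssLLTtWw=4 ssLLTtww=4 ssLLttWw=4 ssLLttww=4 ssLlTtWw=8 ssLlTtww=8 ssLlttWw=8 ssLlttww=8 ssllTtWw=4 ssllTtww=4 ssllttWw=4 ssllttww=4
SSllTtww hits 4/256; gcd=4; 4÷4/256÷4 = 1/64

P(SSllTtww) = 1/64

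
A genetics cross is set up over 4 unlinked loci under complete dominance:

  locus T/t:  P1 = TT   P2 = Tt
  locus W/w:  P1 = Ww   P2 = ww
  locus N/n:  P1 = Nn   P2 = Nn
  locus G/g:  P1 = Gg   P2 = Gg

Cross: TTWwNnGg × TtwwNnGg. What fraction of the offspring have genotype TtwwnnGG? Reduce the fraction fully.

P(TtwwnnGG) = 1/64

TTWwNnGg gametes: TWNG×2, TWNg×2, TWnG×2, TWng×2, TwNG×2, TwNg×2, TwnG×2, Twng×2
TtwwNnGg gametes: TwNG×2, TwNg×2, TwnG×2, Twng×2, twNG×2, twNg×2, twnG×2, twng×2
TTWwNnGg×TtwwNnGg grid (16·16=256): TTWwNNGG=4 TTWwNNGg=8 TTWwNNgg=4 TTWwNnGG=8 TTWwNnGg=16 TTWwNngg=8 TTWwnnGG=4 TTWwnnGg=8 TTWwnngg=4 TTwwNNGG=4 TTwwNNGg=8 TTwwNNgg=4 TTwwNnGG=8 TTwwNnGg=16 TTwwNngg=8 TTwwnnGG=4 TTwwnnGg=8 TTwwnngg=4 TtWwNNGG=4 TtWwNNGg=8 TtWwNNgg=4 TtWwNnGG=8 TtWwNnGg=16 TtWwNngg=8 TtWwnnGG=4 TtWwnnGg=8 TtWwnngg=4 TtwwNNGG=4 TtwwNNGg=8 TtwwNNgg=4 TtwwNnGG=8 TtwwNnGg=16 TtwwNngg=8 TtwwnnGG=4 TtwwnnGg=8 Ttwwnngg=4
TtwwnnGG hits 4/256; gcd=4; 4÷4/256÷4 = 1/64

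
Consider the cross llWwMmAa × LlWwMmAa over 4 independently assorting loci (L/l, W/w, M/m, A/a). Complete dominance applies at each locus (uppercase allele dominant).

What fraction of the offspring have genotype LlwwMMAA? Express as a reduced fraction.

llWwMmAa gametes: lWMA×2, lWMa×2, lWmA×2, lWma×2, lwMA×2, lwMa×2, lwmA×2, lwma×2
LlWwMmAa gametes: LWMA×1, LWMa×1, LWmA×1, LWma×1, LwMA×1, LwMa×1, LwmA×1, Lwma×1, lWMA×1, lWMa×1, lWmA×1, lWma×1, lwMA×1, lwMa×1, lwmA×1, lwma×1
llWwMmAa×LlWwMmAa grid (16·16=256): LlWWMMAA=2 LlWWMMAa=4 LlWWMMaa=2 LlWWMmAA=4 LlWWMmAa=8 LlWWMmaa=4 LlWWmmAA=2 LlWWmmAa=4 LlWWmmaa=2 LlWwMMAA=4 LlWwMMAa=8 LlWwMMaa=4 LlWwMmAA=8 LlWwMmAa=16 LlWwMmaa=8 LlWwmmAA=4 LlWwmmAa=8 LlWwmmaa=4 LlwwMMAA=2 LlwwMMAa=4 LlwwMMaa=2 LlwwMmAA=4 LlwwMmAa=8 LlwwMmaa=4 LlwwmmAA=2 LlwwmmAa=4 Llwwmmaa=2 llWWMMAA=2 llWWMMAa=4 llWWMMaa=2 llWWMmAA=4 llWWMmAa=8 llWWMmaa=4 llWWmmAA=2 llWWmmAa=4 llWWmmaa=2 llWwMMAA=4 llWwMMAa=8 llWwMMaa=4 llWwMmAA=8 llWwMmAa=16 llWwMmaa=8 llWwmmAA=4 llWwmmAa=8 llWwmmaa=4 llwwMMAA=2 llwwMMAa=4 llwwMMaa=2 llwwMmAA=4 llwwMmAa=8 llwwMmaa=4 llwwmmAA=2 llwwmmAa=4 llwwmmaa=2
LlwwMMAA hits 2/256; gcd=2; 2÷2/256÷2 = 1/128

P(LlwwMMAA) = 1/128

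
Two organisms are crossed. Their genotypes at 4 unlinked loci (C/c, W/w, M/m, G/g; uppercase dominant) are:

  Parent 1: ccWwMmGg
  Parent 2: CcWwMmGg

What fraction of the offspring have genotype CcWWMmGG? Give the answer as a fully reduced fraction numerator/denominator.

ccWwMmGg gametes: cWMG×2, cWMg×2, cWmG×2, cWmg×2, cwMG×2, cwMg×2, cwmG×2, cwmg×2
CcWwMmGg gametes: CWMG×1, CWMg×1, CWmG×1, CWmg×1, CwMG×1, CwMg×1, CwmG×1, Cwmg×1, cWMG×1, cWMg×1, cWmG×1, cWmg×1, cwMG×1, cwMg×1, cwmG×1, cwmg×1
ccWwMmGg×CcWwMmGg grid (16·16=256): CcWWMMGG=2 CcWWMMGg=4 CcWWMMgg=2 CcWWMmGG=4 CcWWMmGg=8 CcWWMmgg=4 CcWWmmGG=2 CcWWmmGg=4 CcWWmmgg=2 CcWwMMGG=4 CcWwMMGg=8 CcWwMMgg=4 CcWwMmGG=8 CcWwMmGg=16 CcWwMmgg=8 CcWwmmGG=4 CcWwmmGg=8 CcWwmmgg=4 CcwwMMGG=2 CcwwMMGg=4 CcwwMMgg=2 CcwwMmGG=4 CcwwMmGg=8 CcwwMmgg=4 CcwwmmGG=2 CcwwmmGg=4 Ccwwmmgg=2 ccWWMMGG=2 ccWWMMGg=4 ccWWMMgg=2 ccWWMmGG=4 ccWWMmGg=8 ccWWMmgg=4 ccWWmmGG=2 ccWWmmGg=4 ccWWmmgg=2 ccWwMMGG=4 ccWwMMGg=8 ccWwMMgg=4 ccWwMmGG=8 ccWwMmGg=16 ccWwMmgg=8 ccWwmmGG=4 ccWwmmGg=8 ccWwmmgg=4 ccwwMMGG=2 ccwwMMGg=4 ccwwMMgg=2 ccwwMmGG=4 ccwwMmGg=8 ccwwMmgg=4 ccwwmmGG=2 ccwwmmGg=4 ccwwmmgg=2
CcWWMmGG hits 4/256; gcd=4; 4÷4/256÷4 = 1/64

P(CcWWMmGG) = 1/64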